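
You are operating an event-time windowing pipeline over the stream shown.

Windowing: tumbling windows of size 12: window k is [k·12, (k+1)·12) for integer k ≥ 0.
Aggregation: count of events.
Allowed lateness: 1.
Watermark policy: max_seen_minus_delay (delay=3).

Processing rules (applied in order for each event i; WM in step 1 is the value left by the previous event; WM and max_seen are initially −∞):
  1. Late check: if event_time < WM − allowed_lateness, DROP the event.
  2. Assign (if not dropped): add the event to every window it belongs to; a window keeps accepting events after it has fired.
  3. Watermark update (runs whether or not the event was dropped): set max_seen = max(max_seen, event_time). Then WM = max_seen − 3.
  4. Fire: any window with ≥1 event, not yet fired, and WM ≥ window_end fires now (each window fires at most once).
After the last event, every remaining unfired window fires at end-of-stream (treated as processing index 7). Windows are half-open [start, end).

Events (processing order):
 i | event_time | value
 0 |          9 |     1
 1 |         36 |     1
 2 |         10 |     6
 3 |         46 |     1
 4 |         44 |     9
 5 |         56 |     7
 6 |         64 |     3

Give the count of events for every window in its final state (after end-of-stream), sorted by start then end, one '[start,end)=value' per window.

i=0 t=9 v=1: → [0,12); WM=6
i=1 t=36 v=1: → [36,48); WM=33; [0,12) fires=1
i=2 t=10 v=6: DROP (t<33-1); WM=33
i=3 t=46 v=1: → [36,48); WM=43
i=4 t=44 v=9: → [36,48); WM=43
i=5 t=56 v=7: → [48,60); WM=53; [36,48) fires=3
i=6 t=64 v=3: → [60,72); WM=61; [48,60) fires=1

[0,12)=1 [36,48)=3 [48,60)=1 [60,72)=1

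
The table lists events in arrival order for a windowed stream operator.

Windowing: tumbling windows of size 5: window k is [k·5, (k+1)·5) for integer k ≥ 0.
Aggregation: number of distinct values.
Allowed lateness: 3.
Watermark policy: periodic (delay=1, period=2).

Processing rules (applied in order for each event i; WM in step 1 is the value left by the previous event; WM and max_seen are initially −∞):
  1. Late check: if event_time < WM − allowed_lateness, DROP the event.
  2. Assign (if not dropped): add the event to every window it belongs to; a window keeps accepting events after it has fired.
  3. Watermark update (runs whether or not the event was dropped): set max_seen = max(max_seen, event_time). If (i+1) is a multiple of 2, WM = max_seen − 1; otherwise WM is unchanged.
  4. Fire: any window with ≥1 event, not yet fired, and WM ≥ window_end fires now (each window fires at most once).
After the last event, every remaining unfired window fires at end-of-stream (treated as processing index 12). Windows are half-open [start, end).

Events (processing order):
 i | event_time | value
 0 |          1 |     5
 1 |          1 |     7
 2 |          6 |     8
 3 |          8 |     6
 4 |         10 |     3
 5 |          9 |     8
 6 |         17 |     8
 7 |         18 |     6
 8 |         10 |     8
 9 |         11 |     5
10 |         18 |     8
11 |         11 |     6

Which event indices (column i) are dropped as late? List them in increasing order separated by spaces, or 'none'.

8 9 11

i=0 t=1 v=5: → [0,5); WM=−∞
i=1 t=1 v=7: → [0,5); WM=0
i=2 t=6 v=8: → [5,10); WM=0
i=3 t=8 v=6: → [5,10); WM=7; [0,5) fires=2
i=4 t=10 v=3: → [10,15); WM=7
i=5 t=9 v=8: → [5,10); WM=9
i=6 t=17 v=8: → [15,20); WM=9
i=7 t=18 v=6: → [15,20); WM=17; [5,10) fires=2 [10,15) fires=1
i=8 t=10 v=8: DROP (t<17-3); WM=17
i=9 t=11 v=5: DROP (t<17-3); WM=17
i=10 t=18 v=8: → [15,20); WM=17
i=11 t=11 v=6: DROP (t<17-3); WM=17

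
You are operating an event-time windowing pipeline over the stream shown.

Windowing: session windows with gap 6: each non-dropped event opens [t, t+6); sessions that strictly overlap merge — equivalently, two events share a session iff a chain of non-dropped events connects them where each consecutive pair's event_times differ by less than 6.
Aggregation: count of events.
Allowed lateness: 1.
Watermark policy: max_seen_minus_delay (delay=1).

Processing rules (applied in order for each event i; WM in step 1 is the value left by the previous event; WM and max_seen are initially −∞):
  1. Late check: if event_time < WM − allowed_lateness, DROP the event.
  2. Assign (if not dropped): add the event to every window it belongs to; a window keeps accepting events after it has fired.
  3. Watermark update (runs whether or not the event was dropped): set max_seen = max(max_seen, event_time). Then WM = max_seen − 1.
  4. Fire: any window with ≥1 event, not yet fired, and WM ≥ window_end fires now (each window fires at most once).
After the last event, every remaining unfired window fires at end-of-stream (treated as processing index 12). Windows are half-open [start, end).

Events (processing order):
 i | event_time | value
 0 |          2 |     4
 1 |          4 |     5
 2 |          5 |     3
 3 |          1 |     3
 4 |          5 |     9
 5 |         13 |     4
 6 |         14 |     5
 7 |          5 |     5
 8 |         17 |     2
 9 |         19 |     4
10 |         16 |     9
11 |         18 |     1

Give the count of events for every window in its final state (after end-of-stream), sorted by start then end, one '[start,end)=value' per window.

i=0 t=2 v=4: → [2,8); WM=1
i=1 t=4 v=5: → [2,10); WM=3
i=2 t=5 v=3: → [2,11); WM=4
i=3 t=1 v=3: DROP (t<4-1); WM=4
i=4 t=5 v=9: → [2,11); WM=4
i=5 t=13 v=4: → [13,19); WM=12
i=6 t=14 v=5: → [13,20); WM=13
i=7 t=5 v=5: DROP (t<13-1); WM=13
i=8 t=17 v=2: → [13,23); WM=16
i=9 t=19 v=4: → [13,25); WM=18
i=10 t=16 v=9: DROP (t<18-1); WM=18
i=11 t=18 v=1: → [13,25); WM=18

[2,11)=4 [13,25)=5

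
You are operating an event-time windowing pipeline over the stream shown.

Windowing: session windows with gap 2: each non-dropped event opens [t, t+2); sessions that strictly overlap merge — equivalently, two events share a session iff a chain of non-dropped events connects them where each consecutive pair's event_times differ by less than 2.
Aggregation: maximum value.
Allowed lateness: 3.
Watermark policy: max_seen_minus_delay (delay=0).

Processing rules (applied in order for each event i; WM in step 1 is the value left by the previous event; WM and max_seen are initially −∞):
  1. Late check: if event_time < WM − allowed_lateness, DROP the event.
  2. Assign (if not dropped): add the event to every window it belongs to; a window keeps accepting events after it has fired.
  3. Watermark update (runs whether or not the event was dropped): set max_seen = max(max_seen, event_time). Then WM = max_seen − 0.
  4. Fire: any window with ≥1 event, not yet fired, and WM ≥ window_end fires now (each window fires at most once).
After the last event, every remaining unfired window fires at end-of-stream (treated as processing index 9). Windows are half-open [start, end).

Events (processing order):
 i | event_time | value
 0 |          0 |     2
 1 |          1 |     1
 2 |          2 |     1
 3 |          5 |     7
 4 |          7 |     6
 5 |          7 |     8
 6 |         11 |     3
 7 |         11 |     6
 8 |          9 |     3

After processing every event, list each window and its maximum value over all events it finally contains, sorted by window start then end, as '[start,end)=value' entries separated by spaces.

[0,4)=2 [5,7)=7 [7,9)=8 [9,11)=3 [11,13)=6

i=0 t=0 v=2: → [0,2); WM=0
i=1 t=1 v=1: → [0,3); WM=1
i=2 t=2 v=1: → [0,4); WM=2
i=3 t=5 v=7: → [5,7); WM=5
i=4 t=7 v=6: → [7,9); WM=7
i=5 t=7 v=8: → [7,9); WM=7
i=6 t=11 v=3: → [11,13); WM=11
i=7 t=11 v=6: → [11,13); WM=11
i=8 t=9 v=3: → [9,11); WM=11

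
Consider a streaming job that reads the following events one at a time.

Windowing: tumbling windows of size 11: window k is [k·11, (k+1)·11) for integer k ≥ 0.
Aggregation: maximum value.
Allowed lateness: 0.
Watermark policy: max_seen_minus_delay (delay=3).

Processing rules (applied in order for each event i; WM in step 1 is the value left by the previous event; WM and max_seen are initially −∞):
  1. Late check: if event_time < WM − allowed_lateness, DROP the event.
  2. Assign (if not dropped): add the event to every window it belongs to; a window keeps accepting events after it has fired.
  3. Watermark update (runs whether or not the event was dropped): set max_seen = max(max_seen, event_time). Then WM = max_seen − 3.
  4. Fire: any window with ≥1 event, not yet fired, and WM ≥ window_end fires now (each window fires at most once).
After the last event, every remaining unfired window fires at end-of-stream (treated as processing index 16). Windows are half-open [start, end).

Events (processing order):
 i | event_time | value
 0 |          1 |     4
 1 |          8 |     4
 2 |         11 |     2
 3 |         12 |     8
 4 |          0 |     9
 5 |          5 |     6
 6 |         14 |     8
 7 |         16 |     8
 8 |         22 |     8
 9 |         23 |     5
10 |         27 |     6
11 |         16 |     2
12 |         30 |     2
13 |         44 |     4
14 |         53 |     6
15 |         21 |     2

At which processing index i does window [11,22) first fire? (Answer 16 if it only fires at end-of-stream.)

10

i=0 t=1 v=4: → [0,11); WM=-2
i=1 t=8 v=4: → [0,11); WM=5
i=2 t=11 v=2: → [11,22); WM=8
i=3 t=12 v=8: → [11,22); WM=9
i=4 t=0 v=9: DROP (t<9-0); WM=9
i=5 t=5 v=6: DROP (t<9-0); WM=9
i=6 t=14 v=8: → [11,22); WM=11; [0,11) fires=4
i=7 t=16 v=8: → [11,22); WM=13
i=8 t=22 v=8: → [22,33); WM=19
i=9 t=23 v=5: → [22,33); WM=20
i=10 t=27 v=6: → [22,33); WM=24; [11,22) fires=8
i=11 t=16 v=2: DROP (t<24-0); WM=24
i=12 t=30 v=2: → [22,33); WM=27
i=13 t=44 v=4: → [44,55); WM=41; [22,33) fires=8
i=14 t=53 v=6: → [44,55); WM=50
i=15 t=21 v=2: DROP (t<50-0); WM=50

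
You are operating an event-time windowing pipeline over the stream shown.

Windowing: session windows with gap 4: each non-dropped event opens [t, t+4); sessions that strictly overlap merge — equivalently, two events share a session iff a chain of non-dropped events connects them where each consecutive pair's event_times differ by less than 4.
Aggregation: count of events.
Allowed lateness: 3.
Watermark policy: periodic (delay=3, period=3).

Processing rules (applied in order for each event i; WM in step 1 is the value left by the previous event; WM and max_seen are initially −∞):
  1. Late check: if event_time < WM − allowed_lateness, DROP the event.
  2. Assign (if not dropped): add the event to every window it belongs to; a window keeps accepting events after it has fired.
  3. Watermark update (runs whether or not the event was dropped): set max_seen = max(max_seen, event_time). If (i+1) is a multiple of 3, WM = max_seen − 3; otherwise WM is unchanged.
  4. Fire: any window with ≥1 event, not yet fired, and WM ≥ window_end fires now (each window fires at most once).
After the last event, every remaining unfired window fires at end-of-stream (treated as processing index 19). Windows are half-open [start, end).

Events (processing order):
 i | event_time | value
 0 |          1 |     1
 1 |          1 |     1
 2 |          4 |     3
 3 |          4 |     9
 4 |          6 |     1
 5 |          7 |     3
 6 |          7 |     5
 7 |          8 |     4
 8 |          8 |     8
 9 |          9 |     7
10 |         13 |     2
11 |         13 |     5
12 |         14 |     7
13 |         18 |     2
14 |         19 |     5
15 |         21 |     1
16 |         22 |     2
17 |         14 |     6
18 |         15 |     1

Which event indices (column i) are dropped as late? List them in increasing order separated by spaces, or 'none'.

i=0 t=1 v=1: → [1,5); WM=−∞
i=1 t=1 v=1: → [1,5); WM=−∞
i=2 t=4 v=3: → [1,8); WM=1
i=3 t=4 v=9: → [1,8); WM=1
i=4 t=6 v=1: → [1,10); WM=1
i=5 t=7 v=3: → [1,11); WM=4
i=6 t=7 v=5: → [1,11); WM=4
i=7 t=8 v=4: → [1,12); WM=4
i=8 t=8 v=8: → [1,12); WM=5
i=9 t=9 v=7: → [1,13); WM=5
i=10 t=13 v=2: → [13,17); WM=5
i=11 t=13 v=5: → [13,17); WM=10
i=12 t=14 v=7: → [13,18); WM=10
i=13 t=18 v=2: → [18,22); WM=10
i=14 t=19 v=5: → [18,23); WM=16
i=15 t=21 v=1: → [18,25); WM=16
i=16 t=22 v=2: → [18,26); WM=16
i=17 t=14 v=6: → [13,18); WM=19
i=18 t=15 v=1: DROP (t<19-3); WM=19

18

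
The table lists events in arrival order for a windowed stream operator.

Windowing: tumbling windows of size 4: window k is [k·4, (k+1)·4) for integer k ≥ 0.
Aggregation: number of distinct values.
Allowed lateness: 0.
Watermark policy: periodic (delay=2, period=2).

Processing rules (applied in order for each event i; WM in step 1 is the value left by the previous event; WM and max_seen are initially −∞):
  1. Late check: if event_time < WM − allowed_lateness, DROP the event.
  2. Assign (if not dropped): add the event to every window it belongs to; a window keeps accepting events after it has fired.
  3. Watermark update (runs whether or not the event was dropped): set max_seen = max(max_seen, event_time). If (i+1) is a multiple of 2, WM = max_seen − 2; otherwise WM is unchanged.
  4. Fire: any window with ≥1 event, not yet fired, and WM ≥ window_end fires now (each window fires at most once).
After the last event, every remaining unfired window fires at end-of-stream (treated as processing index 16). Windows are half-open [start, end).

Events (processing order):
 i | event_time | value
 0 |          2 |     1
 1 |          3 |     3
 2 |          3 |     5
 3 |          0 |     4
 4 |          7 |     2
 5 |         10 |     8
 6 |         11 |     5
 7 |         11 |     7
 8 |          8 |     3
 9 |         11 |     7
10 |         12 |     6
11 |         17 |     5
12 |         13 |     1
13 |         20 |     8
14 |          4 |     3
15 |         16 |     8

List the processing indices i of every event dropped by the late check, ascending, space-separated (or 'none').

i=0 t=2 v=1: → [0,4); WM=−∞
i=1 t=3 v=3: → [0,4); WM=1
i=2 t=3 v=5: → [0,4); WM=1
i=3 t=0 v=4: DROP (t<1-0); WM=1
i=4 t=7 v=2: → [4,8); WM=1
i=5 t=10 v=8: → [8,12); WM=8; [0,4) fires=3 [4,8) fires=1
i=6 t=11 v=5: → [8,12); WM=8
i=7 t=11 v=7: → [8,12); WM=9
i=8 t=8 v=3: DROP (t<9-0); WM=9
i=9 t=11 v=7: → [8,12); WM=9
i=10 t=12 v=6: → [12,16); WM=9
i=11 t=17 v=5: → [16,20); WM=15; [8,12) fires=3
i=12 t=13 v=1: DROP (t<15-0); WM=15
i=13 t=20 v=8: → [20,24); WM=18; [12,16) fires=1
i=14 t=4 v=3: DROP (t<18-0); WM=18
i=15 t=16 v=8: DROP (t<18-0); WM=18

3 8 12 14 15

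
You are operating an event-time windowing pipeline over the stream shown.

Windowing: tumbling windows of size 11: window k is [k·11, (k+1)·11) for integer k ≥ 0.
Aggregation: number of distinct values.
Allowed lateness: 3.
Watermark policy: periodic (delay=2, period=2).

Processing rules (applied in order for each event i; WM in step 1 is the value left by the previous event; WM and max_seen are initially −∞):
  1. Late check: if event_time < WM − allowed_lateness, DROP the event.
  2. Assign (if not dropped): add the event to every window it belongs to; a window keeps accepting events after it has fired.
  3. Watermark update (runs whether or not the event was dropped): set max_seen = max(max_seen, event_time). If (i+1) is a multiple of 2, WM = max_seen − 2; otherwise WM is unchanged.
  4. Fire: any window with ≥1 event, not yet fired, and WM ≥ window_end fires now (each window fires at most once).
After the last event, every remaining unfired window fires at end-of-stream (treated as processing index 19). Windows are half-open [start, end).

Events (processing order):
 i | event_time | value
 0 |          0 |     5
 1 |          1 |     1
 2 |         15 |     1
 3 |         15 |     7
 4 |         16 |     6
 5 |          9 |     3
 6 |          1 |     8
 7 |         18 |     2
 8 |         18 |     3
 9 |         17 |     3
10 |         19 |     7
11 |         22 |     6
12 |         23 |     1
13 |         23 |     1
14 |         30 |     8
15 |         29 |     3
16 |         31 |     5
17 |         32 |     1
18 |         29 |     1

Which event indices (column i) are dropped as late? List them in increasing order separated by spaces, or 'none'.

5 6

i=0 t=0 v=5: → [0,11); WM=−∞
i=1 t=1 v=1: → [0,11); WM=-1
i=2 t=15 v=1: → [11,22); WM=-1
i=3 t=15 v=7: → [11,22); WM=13; [0,11) fires=2
i=4 t=16 v=6: → [11,22); WM=13
i=5 t=9 v=3: DROP (t<13-3); WM=14
i=6 t=1 v=8: DROP (t<14-3); WM=14
i=7 t=18 v=2: → [11,22); WM=16
i=8 t=18 v=3: → [11,22); WM=16
i=9 t=17 v=3: → [11,22); WM=16
i=10 t=19 v=7: → [11,22); WM=16
i=11 t=22 v=6: → [22,33); WM=20
i=12 t=23 v=1: → [22,33); WM=20
i=13 t=23 v=1: → [22,33); WM=21
i=14 t=30 v=8: → [22,33); WM=21
i=15 t=29 v=3: → [22,33); WM=28; [11,22) fires=5
i=16 t=31 v=5: → [22,33); WM=28
i=17 t=32 v=1: → [22,33); WM=30
i=18 t=29 v=1: → [22,33); WM=30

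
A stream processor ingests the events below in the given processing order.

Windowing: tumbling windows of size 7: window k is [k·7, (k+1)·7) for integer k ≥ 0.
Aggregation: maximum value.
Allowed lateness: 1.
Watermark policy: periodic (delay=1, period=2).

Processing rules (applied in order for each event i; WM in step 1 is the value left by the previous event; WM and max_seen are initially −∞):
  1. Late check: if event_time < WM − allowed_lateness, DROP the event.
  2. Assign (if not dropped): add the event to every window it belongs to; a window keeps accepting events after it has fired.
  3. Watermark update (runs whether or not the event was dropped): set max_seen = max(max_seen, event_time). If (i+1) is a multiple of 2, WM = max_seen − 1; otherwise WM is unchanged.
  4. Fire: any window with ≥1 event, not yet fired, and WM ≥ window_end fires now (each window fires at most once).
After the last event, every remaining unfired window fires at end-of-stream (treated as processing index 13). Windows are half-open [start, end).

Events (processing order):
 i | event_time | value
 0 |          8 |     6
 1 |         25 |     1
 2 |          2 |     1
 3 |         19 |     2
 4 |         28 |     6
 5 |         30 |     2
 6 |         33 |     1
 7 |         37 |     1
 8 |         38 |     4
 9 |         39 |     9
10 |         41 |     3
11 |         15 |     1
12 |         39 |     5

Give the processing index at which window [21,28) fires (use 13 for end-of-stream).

i=0 t=8 v=6: → [7,14); WM=−∞
i=1 t=25 v=1: → [21,28); WM=24; [7,14) fires=6
i=2 t=2 v=1: DROP (t<24-1); WM=24
i=3 t=19 v=2: DROP (t<24-1); WM=24
i=4 t=28 v=6: → [28,35); WM=24
i=5 t=30 v=2: → [28,35); WM=29; [21,28) fires=1
i=6 t=33 v=1: → [28,35); WM=29
i=7 t=37 v=1: → [35,42); WM=36; [28,35) fires=6
i=8 t=38 v=4: → [35,42); WM=36
i=9 t=39 v=9: → [35,42); WM=38
i=10 t=41 v=3: → [35,42); WM=38
i=11 t=15 v=1: DROP (t<38-1); WM=40
i=12 t=39 v=5: → [35,42); WM=40

5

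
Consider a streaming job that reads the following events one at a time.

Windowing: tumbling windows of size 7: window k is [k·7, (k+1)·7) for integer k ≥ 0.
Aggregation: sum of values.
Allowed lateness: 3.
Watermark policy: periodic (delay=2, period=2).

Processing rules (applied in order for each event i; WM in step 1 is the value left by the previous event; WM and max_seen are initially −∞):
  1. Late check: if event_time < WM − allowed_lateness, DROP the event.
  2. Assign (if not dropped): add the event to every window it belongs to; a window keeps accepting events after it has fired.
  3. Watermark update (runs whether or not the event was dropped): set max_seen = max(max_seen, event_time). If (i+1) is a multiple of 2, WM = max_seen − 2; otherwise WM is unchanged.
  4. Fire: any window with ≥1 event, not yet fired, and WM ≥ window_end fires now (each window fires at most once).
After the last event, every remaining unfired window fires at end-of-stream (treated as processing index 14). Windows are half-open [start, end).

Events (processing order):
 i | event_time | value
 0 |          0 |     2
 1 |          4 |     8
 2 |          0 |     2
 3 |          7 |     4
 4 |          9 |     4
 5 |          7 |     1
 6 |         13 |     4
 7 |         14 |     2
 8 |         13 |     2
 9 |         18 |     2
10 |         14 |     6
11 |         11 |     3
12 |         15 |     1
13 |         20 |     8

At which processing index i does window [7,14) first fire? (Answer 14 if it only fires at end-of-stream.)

i=0 t=0 v=2: → [0,7); WM=−∞
i=1 t=4 v=8: → [0,7); WM=2
i=2 t=0 v=2: → [0,7); WM=2
i=3 t=7 v=4: → [7,14); WM=5
i=4 t=9 v=4: → [7,14); WM=5
i=5 t=7 v=1: → [7,14); WM=7; [0,7) fires=12
i=6 t=13 v=4: → [7,14); WM=7
i=7 t=14 v=2: → [14,21); WM=12
i=8 t=13 v=2: → [7,14); WM=12
i=9 t=18 v=2: → [14,21); WM=16; [7,14) fires=15
i=10 t=14 v=6: → [14,21); WM=16
i=11 t=11 v=3: DROP (t<16-3); WM=16
i=12 t=15 v=1: → [14,21); WM=16
i=13 t=20 v=8: → [14,21); WM=18

9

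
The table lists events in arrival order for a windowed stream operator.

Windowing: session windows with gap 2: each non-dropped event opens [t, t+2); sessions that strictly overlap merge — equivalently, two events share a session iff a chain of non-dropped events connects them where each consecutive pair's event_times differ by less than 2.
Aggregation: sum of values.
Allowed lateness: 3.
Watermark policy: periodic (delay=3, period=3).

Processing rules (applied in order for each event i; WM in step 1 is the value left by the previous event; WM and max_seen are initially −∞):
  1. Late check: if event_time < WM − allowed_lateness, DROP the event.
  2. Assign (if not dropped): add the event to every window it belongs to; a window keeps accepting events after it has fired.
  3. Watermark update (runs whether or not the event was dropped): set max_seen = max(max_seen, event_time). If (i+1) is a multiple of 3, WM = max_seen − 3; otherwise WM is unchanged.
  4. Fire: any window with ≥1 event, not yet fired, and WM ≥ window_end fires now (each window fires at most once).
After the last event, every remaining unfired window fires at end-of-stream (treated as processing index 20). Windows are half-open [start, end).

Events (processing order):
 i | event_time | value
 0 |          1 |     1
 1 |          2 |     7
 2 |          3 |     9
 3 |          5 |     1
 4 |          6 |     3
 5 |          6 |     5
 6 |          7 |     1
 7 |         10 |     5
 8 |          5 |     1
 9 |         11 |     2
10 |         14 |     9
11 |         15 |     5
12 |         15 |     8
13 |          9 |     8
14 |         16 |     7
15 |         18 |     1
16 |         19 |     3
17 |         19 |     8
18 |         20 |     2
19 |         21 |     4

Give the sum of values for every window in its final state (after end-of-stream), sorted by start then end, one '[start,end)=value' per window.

[1,5)=17 [5,9)=11 [9,13)=15 [14,18)=29 [18,23)=18

i=0 t=1 v=1: → [1,3); WM=−∞
i=1 t=2 v=7: → [1,4); WM=−∞
i=2 t=3 v=9: → [1,5); WM=0
i=3 t=5 v=1: → [5,7); WM=0
i=4 t=6 v=3: → [5,8); WM=0
i=5 t=6 v=5: → [5,8); WM=3
i=6 t=7 v=1: → [5,9); WM=3
i=7 t=10 v=5: → [10,12); WM=3
i=8 t=5 v=1: → [5,9); WM=7
i=9 t=11 v=2: → [10,13); WM=7
i=10 t=14 v=9: → [14,16); WM=7
i=11 t=15 v=5: → [14,17); WM=12
i=12 t=15 v=8: → [14,17); WM=12
i=13 t=9 v=8: → [9,13); WM=12
i=14 t=16 v=7: → [14,18); WM=13
i=15 t=18 v=1: → [18,20); WM=13
i=16 t=19 v=3: → [18,21); WM=13
i=17 t=19 v=8: → [18,21); WM=16
i=18 t=20 v=2: → [18,22); WM=16
i=19 t=21 v=4: → [18,23); WM=16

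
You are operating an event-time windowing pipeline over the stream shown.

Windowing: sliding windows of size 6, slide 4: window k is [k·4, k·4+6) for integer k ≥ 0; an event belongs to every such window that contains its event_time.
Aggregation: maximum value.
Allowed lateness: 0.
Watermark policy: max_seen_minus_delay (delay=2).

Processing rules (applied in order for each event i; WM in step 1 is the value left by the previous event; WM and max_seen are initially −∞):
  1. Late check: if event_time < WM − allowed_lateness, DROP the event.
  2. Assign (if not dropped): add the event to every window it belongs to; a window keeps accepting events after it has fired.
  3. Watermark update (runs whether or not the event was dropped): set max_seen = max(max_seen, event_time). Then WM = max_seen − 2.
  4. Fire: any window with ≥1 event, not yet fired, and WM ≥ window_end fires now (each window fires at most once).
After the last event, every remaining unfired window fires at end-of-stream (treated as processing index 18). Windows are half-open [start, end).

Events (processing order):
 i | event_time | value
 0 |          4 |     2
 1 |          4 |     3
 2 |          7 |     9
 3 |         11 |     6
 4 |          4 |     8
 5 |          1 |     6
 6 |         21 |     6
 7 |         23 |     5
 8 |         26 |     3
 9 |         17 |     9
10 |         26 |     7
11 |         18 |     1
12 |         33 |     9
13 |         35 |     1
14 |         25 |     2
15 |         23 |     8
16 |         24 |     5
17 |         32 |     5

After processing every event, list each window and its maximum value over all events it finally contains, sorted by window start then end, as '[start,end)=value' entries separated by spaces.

i=0 t=4 v=2: → [4,10),[0,6); WM=2
i=1 t=4 v=3: → [4,10),[0,6); WM=2
i=2 t=7 v=9: → [4,10); WM=5
i=3 t=11 v=6: → [8,14); WM=9; [0,6) fires=3
i=4 t=4 v=8: DROP (t<9-0); WM=9
i=5 t=1 v=6: DROP (t<9-0); WM=9
i=6 t=21 v=6: → [20,26),[16,22); WM=19; [4,10) fires=9 [8,14) fires=6
i=7 t=23 v=5: → [20,26); WM=21
i=8 t=26 v=3: → [24,30); WM=24; [16,22) fires=6
i=9 t=17 v=9: DROP (t<24-0); WM=24
i=10 t=26 v=7: → [24,30); WM=24
i=11 t=18 v=1: DROP (t<24-0); WM=24
i=12 t=33 v=9: → [32,38),[28,34); WM=31; [20,26) fires=6 [24,30) fires=7
i=13 t=35 v=1: → [32,38); WM=33
i=14 t=25 v=2: DROP (t<33-0); WM=33
i=15 t=23 v=8: DROP (t<33-0); WM=33
i=16 t=24 v=5: DROP (t<33-0); WM=33
i=17 t=32 v=5: DROP (t<33-0); WM=33

[0,6)=3 [4,10)=9 [8,14)=6 [16,22)=6 [20,26)=6 [24,30)=7 [28,34)=9 [32,38)=9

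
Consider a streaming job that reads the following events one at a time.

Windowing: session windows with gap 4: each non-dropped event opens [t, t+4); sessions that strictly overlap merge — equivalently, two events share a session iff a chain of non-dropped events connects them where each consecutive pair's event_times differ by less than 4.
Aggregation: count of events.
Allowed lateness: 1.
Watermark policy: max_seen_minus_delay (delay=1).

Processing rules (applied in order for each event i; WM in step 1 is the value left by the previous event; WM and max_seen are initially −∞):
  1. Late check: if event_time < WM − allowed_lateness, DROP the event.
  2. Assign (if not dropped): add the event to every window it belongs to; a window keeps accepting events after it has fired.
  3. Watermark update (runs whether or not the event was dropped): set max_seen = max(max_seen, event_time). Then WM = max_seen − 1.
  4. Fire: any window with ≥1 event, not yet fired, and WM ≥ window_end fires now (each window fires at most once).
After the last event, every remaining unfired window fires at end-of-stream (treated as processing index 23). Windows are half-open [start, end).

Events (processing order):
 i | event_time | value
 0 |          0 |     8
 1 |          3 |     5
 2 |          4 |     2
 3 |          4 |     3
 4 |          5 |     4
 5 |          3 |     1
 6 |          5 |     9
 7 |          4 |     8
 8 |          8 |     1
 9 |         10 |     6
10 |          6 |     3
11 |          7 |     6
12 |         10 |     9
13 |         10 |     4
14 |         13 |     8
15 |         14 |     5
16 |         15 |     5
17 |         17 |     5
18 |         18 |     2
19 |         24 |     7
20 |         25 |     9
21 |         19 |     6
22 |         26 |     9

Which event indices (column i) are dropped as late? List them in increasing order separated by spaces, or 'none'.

10 11 21

i=0 t=0 v=8: → [0,4); WM=-1
i=1 t=3 v=5: → [0,7); WM=2
i=2 t=4 v=2: → [0,8); WM=3
i=3 t=4 v=3: → [0,8); WM=3
i=4 t=5 v=4: → [0,9); WM=4
i=5 t=3 v=1: → [0,9); WM=4
i=6 t=5 v=9: → [0,9); WM=4
i=7 t=4 v=8: → [0,9); WM=4
i=8 t=8 v=1: → [0,12); WM=7
i=9 t=10 v=6: → [0,14); WM=9
i=10 t=6 v=3: DROP (t<9-1); WM=9
i=11 t=7 v=6: DROP (t<9-1); WM=9
i=12 t=10 v=9: → [0,14); WM=9
i=13 t=10 v=4: → [0,14); WM=9
i=14 t=13 v=8: → [0,17); WM=12
i=15 t=14 v=5: → [0,18); WM=13
i=16 t=15 v=5: → [0,19); WM=14
i=17 t=17 v=5: → [0,21); WM=16
i=18 t=18 v=2: → [0,22); WM=17
i=19 t=24 v=7: → [24,28); WM=23
i=20 t=25 v=9: → [24,29); WM=24
i=21 t=19 v=6: DROP (t<24-1); WM=24
i=22 t=26 v=9: → [24,30); WM=25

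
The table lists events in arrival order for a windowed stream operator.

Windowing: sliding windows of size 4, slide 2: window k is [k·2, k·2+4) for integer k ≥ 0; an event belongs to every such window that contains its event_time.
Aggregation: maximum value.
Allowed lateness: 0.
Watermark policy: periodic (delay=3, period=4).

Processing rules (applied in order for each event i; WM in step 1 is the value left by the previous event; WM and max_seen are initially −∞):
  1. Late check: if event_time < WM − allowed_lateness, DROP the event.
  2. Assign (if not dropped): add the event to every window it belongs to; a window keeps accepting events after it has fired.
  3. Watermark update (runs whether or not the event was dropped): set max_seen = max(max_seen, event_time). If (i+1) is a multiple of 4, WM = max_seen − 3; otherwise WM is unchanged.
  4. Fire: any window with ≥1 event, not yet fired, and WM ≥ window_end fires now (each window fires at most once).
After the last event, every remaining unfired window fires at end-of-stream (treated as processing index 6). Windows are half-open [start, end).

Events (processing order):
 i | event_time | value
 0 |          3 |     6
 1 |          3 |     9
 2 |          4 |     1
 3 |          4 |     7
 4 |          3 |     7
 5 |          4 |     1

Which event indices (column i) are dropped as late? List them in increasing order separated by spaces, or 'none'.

none

i=0 t=3 v=6: → [2,6),[0,4); WM=−∞
i=1 t=3 v=9: → [2,6),[0,4); WM=−∞
i=2 t=4 v=1: → [4,8),[2,6); WM=−∞
i=3 t=4 v=7: → [4,8),[2,6); WM=1
i=4 t=3 v=7: → [2,6),[0,4); WM=1
i=5 t=4 v=1: → [4,8),[2,6); WM=1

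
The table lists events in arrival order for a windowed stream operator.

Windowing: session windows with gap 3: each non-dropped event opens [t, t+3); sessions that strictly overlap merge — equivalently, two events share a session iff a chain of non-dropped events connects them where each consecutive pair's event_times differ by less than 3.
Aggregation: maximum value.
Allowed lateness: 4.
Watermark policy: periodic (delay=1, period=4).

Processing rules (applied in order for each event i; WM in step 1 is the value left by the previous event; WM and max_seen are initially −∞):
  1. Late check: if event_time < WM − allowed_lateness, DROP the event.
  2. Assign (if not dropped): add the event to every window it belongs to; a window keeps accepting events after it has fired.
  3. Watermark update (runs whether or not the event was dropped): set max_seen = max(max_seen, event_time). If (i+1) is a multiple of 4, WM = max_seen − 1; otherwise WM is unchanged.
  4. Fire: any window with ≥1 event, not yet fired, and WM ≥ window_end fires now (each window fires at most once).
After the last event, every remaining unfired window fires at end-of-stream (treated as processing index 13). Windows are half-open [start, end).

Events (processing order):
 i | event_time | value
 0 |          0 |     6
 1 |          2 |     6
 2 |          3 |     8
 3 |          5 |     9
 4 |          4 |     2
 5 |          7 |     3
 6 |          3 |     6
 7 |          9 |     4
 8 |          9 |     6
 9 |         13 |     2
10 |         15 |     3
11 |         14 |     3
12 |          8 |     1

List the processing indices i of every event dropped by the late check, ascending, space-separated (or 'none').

i=0 t=0 v=6: → [0,3); WM=−∞
i=1 t=2 v=6: → [0,5); WM=−∞
i=2 t=3 v=8: → [0,6); WM=−∞
i=3 t=5 v=9: → [0,8); WM=4
i=4 t=4 v=2: → [0,8); WM=4
i=5 t=7 v=3: → [0,10); WM=4
i=6 t=3 v=6: → [0,10); WM=4
i=7 t=9 v=4: → [0,12); WM=8
i=8 t=9 v=6: → [0,12); WM=8
i=9 t=13 v=2: → [13,16); WM=8
i=10 t=15 v=3: → [13,18); WM=8
i=11 t=14 v=3: → [13,18); WM=14
i=12 t=8 v=1: DROP (t<14-4); WM=14

12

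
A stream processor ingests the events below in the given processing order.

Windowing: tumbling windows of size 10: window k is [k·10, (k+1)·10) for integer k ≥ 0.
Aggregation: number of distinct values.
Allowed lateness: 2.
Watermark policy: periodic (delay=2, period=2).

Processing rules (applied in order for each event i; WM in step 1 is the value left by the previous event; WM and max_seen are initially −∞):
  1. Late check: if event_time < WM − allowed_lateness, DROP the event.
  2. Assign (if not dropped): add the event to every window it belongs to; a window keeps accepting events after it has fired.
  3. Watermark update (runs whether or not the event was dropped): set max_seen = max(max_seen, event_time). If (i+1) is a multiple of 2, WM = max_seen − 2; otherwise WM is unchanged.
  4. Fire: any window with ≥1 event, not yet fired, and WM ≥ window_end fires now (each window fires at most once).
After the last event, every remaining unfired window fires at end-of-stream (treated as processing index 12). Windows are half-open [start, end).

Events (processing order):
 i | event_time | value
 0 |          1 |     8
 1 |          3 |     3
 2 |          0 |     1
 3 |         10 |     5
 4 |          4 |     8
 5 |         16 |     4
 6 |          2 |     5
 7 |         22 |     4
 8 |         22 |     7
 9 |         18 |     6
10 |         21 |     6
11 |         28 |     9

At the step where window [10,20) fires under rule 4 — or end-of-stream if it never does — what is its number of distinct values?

2

i=0 t=1 v=8: → [0,10); WM=−∞
i=1 t=3 v=3: → [0,10); WM=1
i=2 t=0 v=1: → [0,10); WM=1
i=3 t=10 v=5: → [10,20); WM=8
i=4 t=4 v=8: DROP (t<8-2); WM=8
i=5 t=16 v=4: → [10,20); WM=14; [0,10) fires=3
i=6 t=2 v=5: DROP (t<14-2); WM=14
i=7 t=22 v=4: → [20,30); WM=20; [10,20) fires=2
i=8 t=22 v=7: → [20,30); WM=20
i=9 t=18 v=6: → [10,20); WM=20
i=10 t=21 v=6: → [20,30); WM=20
i=11 t=28 v=9: → [20,30); WM=26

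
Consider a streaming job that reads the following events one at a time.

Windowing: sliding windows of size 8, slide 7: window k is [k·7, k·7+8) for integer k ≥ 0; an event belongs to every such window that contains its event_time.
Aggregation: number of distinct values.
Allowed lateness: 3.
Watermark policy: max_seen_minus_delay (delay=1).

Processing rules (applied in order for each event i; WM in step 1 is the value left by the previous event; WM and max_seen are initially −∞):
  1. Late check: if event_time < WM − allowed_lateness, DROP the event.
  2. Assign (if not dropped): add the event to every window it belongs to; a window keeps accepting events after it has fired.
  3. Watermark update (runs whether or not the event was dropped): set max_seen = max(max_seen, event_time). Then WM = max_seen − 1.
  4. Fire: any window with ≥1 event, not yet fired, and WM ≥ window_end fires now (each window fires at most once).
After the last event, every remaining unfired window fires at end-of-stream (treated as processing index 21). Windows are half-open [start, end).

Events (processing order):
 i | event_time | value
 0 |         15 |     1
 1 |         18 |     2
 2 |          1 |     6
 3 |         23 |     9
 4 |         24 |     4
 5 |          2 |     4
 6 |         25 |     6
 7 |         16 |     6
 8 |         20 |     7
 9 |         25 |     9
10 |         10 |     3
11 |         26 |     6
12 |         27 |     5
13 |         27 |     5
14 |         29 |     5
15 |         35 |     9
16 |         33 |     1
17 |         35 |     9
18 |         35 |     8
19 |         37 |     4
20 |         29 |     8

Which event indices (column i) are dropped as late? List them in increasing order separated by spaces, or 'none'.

2 5 7 8 10 20

i=0 t=15 v=1: → [14,22); WM=14
i=1 t=18 v=2: → [14,22); WM=17
i=2 t=1 v=6: DROP (t<17-3); WM=17
i=3 t=23 v=9: → [21,29); WM=22; [14,22) fires=2
i=4 t=24 v=4: → [21,29); WM=23
i=5 t=2 v=4: DROP (t<23-3); WM=23
i=6 t=25 v=6: → [21,29); WM=24
i=7 t=16 v=6: DROP (t<24-3); WM=24
i=8 t=20 v=7: DROP (t<24-3); WM=24
i=9 t=25 v=9: → [21,29); WM=24
i=10 t=10 v=3: DROP (t<24-3); WM=24
i=11 t=26 v=6: → [21,29); WM=25
i=12 t=27 v=5: → [21,29); WM=26
i=13 t=27 v=5: → [21,29); WM=26
i=14 t=29 v=5: → [28,36); WM=28
i=15 t=35 v=9: → [35,43),[28,36); WM=34; [21,29) fires=4
i=16 t=33 v=1: → [28,36); WM=34
i=17 t=35 v=9: → [35,43),[28,36); WM=34
i=18 t=35 v=8: → [35,43),[28,36); WM=34
i=19 t=37 v=4: → [35,43); WM=36; [28,36) fires=4
i=20 t=29 v=8: DROP (t<36-3); WM=36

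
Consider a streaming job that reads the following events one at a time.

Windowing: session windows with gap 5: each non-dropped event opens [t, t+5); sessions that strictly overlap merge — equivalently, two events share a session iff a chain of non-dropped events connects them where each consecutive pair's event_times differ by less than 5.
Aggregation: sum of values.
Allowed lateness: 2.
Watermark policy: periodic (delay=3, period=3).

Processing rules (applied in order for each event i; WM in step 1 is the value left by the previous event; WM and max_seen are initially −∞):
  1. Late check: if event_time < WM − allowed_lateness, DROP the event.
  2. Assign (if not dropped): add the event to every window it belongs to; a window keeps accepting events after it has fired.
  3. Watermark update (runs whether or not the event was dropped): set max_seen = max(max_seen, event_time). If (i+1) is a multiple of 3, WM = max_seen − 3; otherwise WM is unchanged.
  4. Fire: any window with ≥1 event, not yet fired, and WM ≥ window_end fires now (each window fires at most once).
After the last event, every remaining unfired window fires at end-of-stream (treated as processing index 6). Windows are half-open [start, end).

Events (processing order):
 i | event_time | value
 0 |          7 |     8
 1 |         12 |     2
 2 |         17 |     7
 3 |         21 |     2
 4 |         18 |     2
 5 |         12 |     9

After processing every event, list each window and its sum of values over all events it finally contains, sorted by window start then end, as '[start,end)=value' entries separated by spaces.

i=0 t=7 v=8: → [7,12); WM=−∞
i=1 t=12 v=2: → [12,17); WM=−∞
i=2 t=17 v=7: → [17,22); WM=14
i=3 t=21 v=2: → [17,26); WM=14
i=4 t=18 v=2: → [17,26); WM=14
i=5 t=12 v=9: → [12,17); WM=18

[7,12)=8 [12,17)=11 [17,26)=11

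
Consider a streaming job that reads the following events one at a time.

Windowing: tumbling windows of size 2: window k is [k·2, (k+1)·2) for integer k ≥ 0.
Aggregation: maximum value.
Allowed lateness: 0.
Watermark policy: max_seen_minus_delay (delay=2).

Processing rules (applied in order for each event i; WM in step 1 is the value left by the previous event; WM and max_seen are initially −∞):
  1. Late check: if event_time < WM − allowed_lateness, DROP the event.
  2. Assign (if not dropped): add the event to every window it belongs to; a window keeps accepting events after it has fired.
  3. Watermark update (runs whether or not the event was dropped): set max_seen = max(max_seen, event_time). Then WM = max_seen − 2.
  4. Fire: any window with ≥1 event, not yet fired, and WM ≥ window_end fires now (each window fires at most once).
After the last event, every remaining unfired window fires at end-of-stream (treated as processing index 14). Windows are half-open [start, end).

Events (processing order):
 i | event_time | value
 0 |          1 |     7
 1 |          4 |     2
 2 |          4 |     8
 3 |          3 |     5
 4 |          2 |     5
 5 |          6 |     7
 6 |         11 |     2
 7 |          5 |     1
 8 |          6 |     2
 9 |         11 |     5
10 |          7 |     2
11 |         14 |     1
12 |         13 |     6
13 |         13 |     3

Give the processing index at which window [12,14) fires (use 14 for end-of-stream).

i=0 t=1 v=7: → [0,2); WM=-1
i=1 t=4 v=2: → [4,6); WM=2; [0,2) fires=7
i=2 t=4 v=8: → [4,6); WM=2
i=3 t=3 v=5: → [2,4); WM=2
i=4 t=2 v=5: → [2,4); WM=2
i=5 t=6 v=7: → [6,8); WM=4; [2,4) fires=5
i=6 t=11 v=2: → [10,12); WM=9; [4,6) fires=8 [6,8) fires=7
i=7 t=5 v=1: DROP (t<9-0); WM=9
i=8 t=6 v=2: DROP (t<9-0); WM=9
i=9 t=11 v=5: → [10,12); WM=9
i=10 t=7 v=2: DROP (t<9-0); WM=9
i=11 t=14 v=1: → [14,16); WM=12; [10,12) fires=5
i=12 t=13 v=6: → [12,14); WM=12
i=13 t=13 v=3: → [12,14); WM=12

14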